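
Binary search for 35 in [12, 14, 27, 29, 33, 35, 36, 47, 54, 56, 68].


Step 1: lo=0, hi=10, mid=5, val=35

Found at index 5


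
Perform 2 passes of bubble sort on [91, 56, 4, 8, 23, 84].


Initial: [91, 56, 4, 8, 23, 84]
Pass 1: [56, 4, 8, 23, 84, 91] (5 swaps)
Pass 2: [4, 8, 23, 56, 84, 91] (3 swaps)

After 2 passes: [4, 8, 23, 56, 84, 91]


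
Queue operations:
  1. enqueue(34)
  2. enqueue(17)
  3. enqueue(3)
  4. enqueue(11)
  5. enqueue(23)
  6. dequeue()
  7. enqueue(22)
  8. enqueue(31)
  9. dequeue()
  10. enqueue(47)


enqueue(34) -> [34]
enqueue(17) -> [34, 17]
enqueue(3) -> [34, 17, 3]
enqueue(11) -> [34, 17, 3, 11]
enqueue(23) -> [34, 17, 3, 11, 23]
dequeue()->34, [17, 3, 11, 23]
enqueue(22) -> [17, 3, 11, 23, 22]
enqueue(31) -> [17, 3, 11, 23, 22, 31]
dequeue()->17, [3, 11, 23, 22, 31]
enqueue(47) -> [3, 11, 23, 22, 31, 47]

Final queue: [3, 11, 23, 22, 31, 47]


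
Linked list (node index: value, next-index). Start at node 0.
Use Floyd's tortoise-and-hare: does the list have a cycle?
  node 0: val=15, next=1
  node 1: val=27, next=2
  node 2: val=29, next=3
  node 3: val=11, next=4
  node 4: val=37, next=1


Floyd's tortoise (slow, +1) and hare (fast, +2):
  init: slow=0, fast=0
  step 1: slow=1, fast=2
  step 2: slow=2, fast=4
  step 3: slow=3, fast=2
  step 4: slow=4, fast=4
  slow == fast at node 4: cycle detected

Cycle: yes


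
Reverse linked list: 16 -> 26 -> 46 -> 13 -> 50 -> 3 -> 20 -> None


Step 1: curr=16, set curr.next=prev(None) | reversed so far: 16
Step 2: curr=26, set curr.next=prev(16) | reversed so far: 26 -> 16
Step 3: curr=46, set curr.next=prev(26) | reversed so far: 46 -> 26 -> 16
Step 4: curr=13, set curr.next=prev(46) | reversed so far: 13 -> 46 -> 26 -> 16
Step 5: curr=50, set curr.next=prev(13) | reversed so far: 50 -> 13 -> 46 -> 26 -> 16
Step 6: curr=3, set curr.next=prev(50) | reversed so far: 3 -> 50 -> 13 -> 46 -> 26 -> 16
Step 7: curr=20, set curr.next=prev(3) | reversed so far: 20 -> 3 -> 50 -> 13 -> 46 -> 26 -> 16

20 -> 3 -> 50 -> 13 -> 46 -> 26 -> 16 -> None


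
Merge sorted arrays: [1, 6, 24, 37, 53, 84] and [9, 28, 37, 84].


Take 1 from A
Take 6 from A
Take 9 from B
Take 24 from A
Take 28 from B
Take 37 from A
Take 37 from B
Take 53 from A
Take 84 from A

Merged: [1, 6, 9, 24, 28, 37, 37, 53, 84, 84]


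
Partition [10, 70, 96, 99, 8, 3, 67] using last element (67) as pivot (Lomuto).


Pivot: 67
  10 <= 67: advance i (no swap)
  8 <= 67: swap -> [10, 8, 96, 99, 70, 3, 67]
  3 <= 67: swap -> [10, 8, 3, 99, 70, 96, 67]
Place pivot at 3: [10, 8, 3, 67, 70, 96, 99]

Partitioned: [10, 8, 3, 67, 70, 96, 99]


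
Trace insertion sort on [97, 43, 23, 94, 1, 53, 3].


Initial: [97, 43, 23, 94, 1, 53, 3]
Insert 43: [43, 97, 23, 94, 1, 53, 3]
Insert 23: [23, 43, 97, 94, 1, 53, 3]
Insert 94: [23, 43, 94, 97, 1, 53, 3]
Insert 1: [1, 23, 43, 94, 97, 53, 3]
Insert 53: [1, 23, 43, 53, 94, 97, 3]
Insert 3: [1, 3, 23, 43, 53, 94, 97]

Sorted: [1, 3, 23, 43, 53, 94, 97]


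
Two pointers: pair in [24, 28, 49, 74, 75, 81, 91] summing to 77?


lo=0(24)+hi=6(91)=115
lo=0(24)+hi=5(81)=105
lo=0(24)+hi=4(75)=99
lo=0(24)+hi=3(74)=98
lo=0(24)+hi=2(49)=73
lo=1(28)+hi=2(49)=77

Yes: 28+49=77


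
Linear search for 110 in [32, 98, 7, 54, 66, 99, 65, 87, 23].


i=0: 32!=110
i=1: 98!=110
i=2: 7!=110
i=3: 54!=110
i=4: 66!=110
i=5: 99!=110
i=6: 65!=110
i=7: 87!=110
i=8: 23!=110

Not found, 9 comps


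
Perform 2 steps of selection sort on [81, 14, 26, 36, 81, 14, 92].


Initial: [81, 14, 26, 36, 81, 14, 92]
Step 1: min=14 at 1
  Swap: [14, 81, 26, 36, 81, 14, 92]
Step 2: min=14 at 5
  Swap: [14, 14, 26, 36, 81, 81, 92]

After 2 steps: [14, 14, 26, 36, 81, 81, 92]


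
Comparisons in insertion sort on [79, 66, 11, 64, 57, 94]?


Algorithm: insertion sort
Input: [79, 66, 11, 64, 57, 94]
Sorted: [11, 57, 64, 66, 79, 94]

11


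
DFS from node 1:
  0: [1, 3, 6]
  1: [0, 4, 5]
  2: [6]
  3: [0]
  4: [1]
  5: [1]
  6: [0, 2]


Visit 1, push [5, 4, 0]
Visit 0, push [6, 3]
Visit 3, push []
Visit 6, push [2]
Visit 2, push []
Visit 4, push []
Visit 5, push []

DFS order: [1, 0, 3, 6, 2, 4, 5]


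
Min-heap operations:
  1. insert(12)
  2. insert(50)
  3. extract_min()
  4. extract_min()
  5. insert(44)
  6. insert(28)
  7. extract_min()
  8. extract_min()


insert(12) -> [12]
insert(50) -> [12, 50]
extract_min()->12, [50]
extract_min()->50, []
insert(44) -> [44]
insert(28) -> [28, 44]
extract_min()->28, [44]
extract_min()->44, []

Final heap: []


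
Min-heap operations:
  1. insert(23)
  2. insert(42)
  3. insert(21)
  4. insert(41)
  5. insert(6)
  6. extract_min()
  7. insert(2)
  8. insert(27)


insert(23) -> [23]
insert(42) -> [23, 42]
insert(21) -> [21, 42, 23]
insert(41) -> [21, 41, 23, 42]
insert(6) -> [6, 21, 23, 42, 41]
extract_min()->6, [21, 41, 23, 42]
insert(2) -> [2, 21, 23, 42, 41]
insert(27) -> [2, 21, 23, 42, 41, 27]

Final heap: [2, 21, 23, 42, 41, 27]


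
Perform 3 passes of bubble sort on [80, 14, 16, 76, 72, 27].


Initial: [80, 14, 16, 76, 72, 27]
Pass 1: [14, 16, 76, 72, 27, 80] (5 swaps)
Pass 2: [14, 16, 72, 27, 76, 80] (2 swaps)
Pass 3: [14, 16, 27, 72, 76, 80] (1 swaps)

After 3 passes: [14, 16, 27, 72, 76, 80]


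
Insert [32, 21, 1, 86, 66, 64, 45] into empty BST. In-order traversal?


Insert 32: root
Insert 21: L from 32
Insert 1: L from 32 -> L from 21
Insert 86: R from 32
Insert 66: R from 32 -> L from 86
Insert 64: R from 32 -> L from 86 -> L from 66
Insert 45: R from 32 -> L from 86 -> L from 66 -> L from 64

In-order: [1, 21, 32, 45, 64, 66, 86]


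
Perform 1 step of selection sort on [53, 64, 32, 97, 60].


Initial: [53, 64, 32, 97, 60]
Step 1: min=32 at 2
  Swap: [32, 64, 53, 97, 60]

After 1 step: [32, 64, 53, 97, 60]


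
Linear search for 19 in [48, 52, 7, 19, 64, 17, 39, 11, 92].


i=0: 48!=19
i=1: 52!=19
i=2: 7!=19
i=3: 19==19 found!

Found at 3, 4 comps


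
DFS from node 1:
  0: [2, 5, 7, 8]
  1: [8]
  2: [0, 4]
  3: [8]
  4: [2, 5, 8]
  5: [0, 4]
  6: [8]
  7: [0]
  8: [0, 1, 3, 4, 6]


Visit 1, push [8]
Visit 8, push [6, 4, 3, 0]
Visit 0, push [7, 5, 2]
Visit 2, push [4]
Visit 4, push [5]
Visit 5, push []
Visit 7, push []
Visit 3, push []
Visit 6, push []

DFS order: [1, 8, 0, 2, 4, 5, 7, 3, 6]


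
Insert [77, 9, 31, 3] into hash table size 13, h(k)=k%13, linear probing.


Insert 77: h=12 -> slot 12
Insert 9: h=9 -> slot 9
Insert 31: h=5 -> slot 5
Insert 3: h=3 -> slot 3

Table: [None, None, None, 3, None, 31, None, None, None, 9, None, None, 77]


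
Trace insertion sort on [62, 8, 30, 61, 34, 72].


Initial: [62, 8, 30, 61, 34, 72]
Insert 8: [8, 62, 30, 61, 34, 72]
Insert 30: [8, 30, 62, 61, 34, 72]
Insert 61: [8, 30, 61, 62, 34, 72]
Insert 34: [8, 30, 34, 61, 62, 72]
Insert 72: [8, 30, 34, 61, 62, 72]

Sorted: [8, 30, 34, 61, 62, 72]


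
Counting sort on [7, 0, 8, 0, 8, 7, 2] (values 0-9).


Input: [7, 0, 8, 0, 8, 7, 2]
Counts: [2, 0, 1, 0, 0, 0, 0, 2, 2, 0]

Sorted: [0, 0, 2, 7, 7, 8, 8]


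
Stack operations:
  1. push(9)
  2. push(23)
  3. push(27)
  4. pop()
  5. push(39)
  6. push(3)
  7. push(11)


push(9) -> [9]
push(23) -> [9, 23]
push(27) -> [9, 23, 27]
pop()->27, [9, 23]
push(39) -> [9, 23, 39]
push(3) -> [9, 23, 39, 3]
push(11) -> [9, 23, 39, 3, 11]

Final stack: [9, 23, 39, 3, 11]


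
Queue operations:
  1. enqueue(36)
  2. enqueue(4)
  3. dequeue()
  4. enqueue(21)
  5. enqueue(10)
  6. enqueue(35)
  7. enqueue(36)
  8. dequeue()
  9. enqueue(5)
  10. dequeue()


enqueue(36) -> [36]
enqueue(4) -> [36, 4]
dequeue()->36, [4]
enqueue(21) -> [4, 21]
enqueue(10) -> [4, 21, 10]
enqueue(35) -> [4, 21, 10, 35]
enqueue(36) -> [4, 21, 10, 35, 36]
dequeue()->4, [21, 10, 35, 36]
enqueue(5) -> [21, 10, 35, 36, 5]
dequeue()->21, [10, 35, 36, 5]

Final queue: [10, 35, 36, 5]


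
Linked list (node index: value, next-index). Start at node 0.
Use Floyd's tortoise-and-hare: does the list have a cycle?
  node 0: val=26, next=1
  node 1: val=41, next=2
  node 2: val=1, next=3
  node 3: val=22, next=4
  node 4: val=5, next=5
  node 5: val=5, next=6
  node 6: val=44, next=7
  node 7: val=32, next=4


Floyd's tortoise (slow, +1) and hare (fast, +2):
  init: slow=0, fast=0
  step 1: slow=1, fast=2
  step 2: slow=2, fast=4
  step 3: slow=3, fast=6
  step 4: slow=4, fast=4
  slow == fast at node 4: cycle detected

Cycle: yes


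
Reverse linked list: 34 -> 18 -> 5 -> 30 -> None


Step 1: curr=34, set curr.next=prev(None) | reversed so far: 34
Step 2: curr=18, set curr.next=prev(34) | reversed so far: 18 -> 34
Step 3: curr=5, set curr.next=prev(18) | reversed so far: 5 -> 18 -> 34
Step 4: curr=30, set curr.next=prev(5) | reversed so far: 30 -> 5 -> 18 -> 34

30 -> 5 -> 18 -> 34 -> None


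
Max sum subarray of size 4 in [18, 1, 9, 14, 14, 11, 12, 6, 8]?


[0:4]: 42
[1:5]: 38
[2:6]: 48
[3:7]: 51
[4:8]: 43
[5:9]: 37

Max: 51 at [3:7]


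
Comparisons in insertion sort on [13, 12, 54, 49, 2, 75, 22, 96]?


Algorithm: insertion sort
Input: [13, 12, 54, 49, 2, 75, 22, 96]
Sorted: [2, 12, 13, 22, 49, 54, 75, 96]

14


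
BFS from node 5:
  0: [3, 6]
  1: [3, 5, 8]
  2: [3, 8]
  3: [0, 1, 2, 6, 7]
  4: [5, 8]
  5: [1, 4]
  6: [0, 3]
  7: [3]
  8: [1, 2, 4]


Visit 5, enqueue [1, 4]
Visit 1, enqueue [3, 8]
Visit 4, enqueue []
Visit 3, enqueue [0, 2, 6, 7]
Visit 8, enqueue []
Visit 0, enqueue []
Visit 2, enqueue []
Visit 6, enqueue []
Visit 7, enqueue []

BFS order: [5, 1, 4, 3, 8, 0, 2, 6, 7]


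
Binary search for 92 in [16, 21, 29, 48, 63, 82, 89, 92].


Step 1: lo=0, hi=7, mid=3, val=48
Step 2: lo=4, hi=7, mid=5, val=82
Step 3: lo=6, hi=7, mid=6, val=89
Step 4: lo=7, hi=7, mid=7, val=92

Found at index 7


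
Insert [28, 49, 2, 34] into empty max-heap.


Insert 28: [28]
Insert 49: [49, 28]
Insert 2: [49, 28, 2]
Insert 34: [49, 34, 2, 28]

Final heap: [49, 34, 2, 28]


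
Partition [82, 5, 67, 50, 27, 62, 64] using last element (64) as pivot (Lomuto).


Pivot: 64
  5 <= 64: swap -> [5, 82, 67, 50, 27, 62, 64]
  50 <= 64: swap -> [5, 50, 67, 82, 27, 62, 64]
  27 <= 64: swap -> [5, 50, 27, 82, 67, 62, 64]
  62 <= 64: swap -> [5, 50, 27, 62, 67, 82, 64]
Place pivot at 4: [5, 50, 27, 62, 64, 82, 67]

Partitioned: [5, 50, 27, 62, 64, 82, 67]


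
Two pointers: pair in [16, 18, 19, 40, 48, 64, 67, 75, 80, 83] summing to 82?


lo=0(16)+hi=9(83)=99
lo=0(16)+hi=8(80)=96
lo=0(16)+hi=7(75)=91
lo=0(16)+hi=6(67)=83
lo=0(16)+hi=5(64)=80
lo=1(18)+hi=5(64)=82

Yes: 18+64=82


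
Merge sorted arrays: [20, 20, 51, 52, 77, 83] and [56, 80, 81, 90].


Take 20 from A
Take 20 from A
Take 51 from A
Take 52 from A
Take 56 from B
Take 77 from A
Take 80 from B
Take 81 from B
Take 83 from A

Merged: [20, 20, 51, 52, 56, 77, 80, 81, 83, 90]


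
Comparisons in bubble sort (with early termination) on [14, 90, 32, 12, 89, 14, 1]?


Algorithm: bubble sort (with early termination)
Input: [14, 90, 32, 12, 89, 14, 1]
Sorted: [1, 12, 14, 14, 32, 89, 90]

21


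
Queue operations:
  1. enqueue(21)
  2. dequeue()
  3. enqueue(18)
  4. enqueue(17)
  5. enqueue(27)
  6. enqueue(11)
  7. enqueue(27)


enqueue(21) -> [21]
dequeue()->21, []
enqueue(18) -> [18]
enqueue(17) -> [18, 17]
enqueue(27) -> [18, 17, 27]
enqueue(11) -> [18, 17, 27, 11]
enqueue(27) -> [18, 17, 27, 11, 27]

Final queue: [18, 17, 27, 11, 27]


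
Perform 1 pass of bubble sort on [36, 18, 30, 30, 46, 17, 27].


Initial: [36, 18, 30, 30, 46, 17, 27]
Pass 1: [18, 30, 30, 36, 17, 27, 46] (5 swaps)

After 1 pass: [18, 30, 30, 36, 17, 27, 46]


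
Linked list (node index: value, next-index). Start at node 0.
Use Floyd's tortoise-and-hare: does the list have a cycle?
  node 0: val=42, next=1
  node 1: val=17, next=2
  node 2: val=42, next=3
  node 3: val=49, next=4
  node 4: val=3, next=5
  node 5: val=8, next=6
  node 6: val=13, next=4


Floyd's tortoise (slow, +1) and hare (fast, +2):
  init: slow=0, fast=0
  step 1: slow=1, fast=2
  step 2: slow=2, fast=4
  step 3: slow=3, fast=6
  step 4: slow=4, fast=5
  step 5: slow=5, fast=4
  step 6: slow=6, fast=6
  slow == fast at node 6: cycle detected

Cycle: yes


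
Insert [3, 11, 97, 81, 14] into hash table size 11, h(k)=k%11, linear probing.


Insert 3: h=3 -> slot 3
Insert 11: h=0 -> slot 0
Insert 97: h=9 -> slot 9
Insert 81: h=4 -> slot 4
Insert 14: h=3, 2 probes -> slot 5

Table: [11, None, None, 3, 81, 14, None, None, None, 97, None]


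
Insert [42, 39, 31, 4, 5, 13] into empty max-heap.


Insert 42: [42]
Insert 39: [42, 39]
Insert 31: [42, 39, 31]
Insert 4: [42, 39, 31, 4]
Insert 5: [42, 39, 31, 4, 5]
Insert 13: [42, 39, 31, 4, 5, 13]

Final heap: [42, 39, 31, 4, 5, 13]


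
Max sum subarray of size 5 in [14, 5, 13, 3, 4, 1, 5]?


[0:5]: 39
[1:6]: 26
[2:7]: 26

Max: 39 at [0:5]


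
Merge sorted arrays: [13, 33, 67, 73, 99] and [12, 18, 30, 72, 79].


Take 12 from B
Take 13 from A
Take 18 from B
Take 30 from B
Take 33 from A
Take 67 from A
Take 72 from B
Take 73 from A
Take 79 from B

Merged: [12, 13, 18, 30, 33, 67, 72, 73, 79, 99]


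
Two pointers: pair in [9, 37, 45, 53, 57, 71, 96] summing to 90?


lo=0(9)+hi=6(96)=105
lo=0(9)+hi=5(71)=80
lo=1(37)+hi=5(71)=108
lo=1(37)+hi=4(57)=94
lo=1(37)+hi=3(53)=90

Yes: 37+53=90


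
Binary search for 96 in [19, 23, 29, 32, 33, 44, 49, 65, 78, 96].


Step 1: lo=0, hi=9, mid=4, val=33
Step 2: lo=5, hi=9, mid=7, val=65
Step 3: lo=8, hi=9, mid=8, val=78
Step 4: lo=9, hi=9, mid=9, val=96

Found at index 9


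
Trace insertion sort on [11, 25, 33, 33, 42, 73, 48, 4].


Initial: [11, 25, 33, 33, 42, 73, 48, 4]
Insert 25: [11, 25, 33, 33, 42, 73, 48, 4]
Insert 33: [11, 25, 33, 33, 42, 73, 48, 4]
Insert 33: [11, 25, 33, 33, 42, 73, 48, 4]
Insert 42: [11, 25, 33, 33, 42, 73, 48, 4]
Insert 73: [11, 25, 33, 33, 42, 73, 48, 4]
Insert 48: [11, 25, 33, 33, 42, 48, 73, 4]
Insert 4: [4, 11, 25, 33, 33, 42, 48, 73]

Sorted: [4, 11, 25, 33, 33, 42, 48, 73]


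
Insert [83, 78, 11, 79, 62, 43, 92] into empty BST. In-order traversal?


Insert 83: root
Insert 78: L from 83
Insert 11: L from 83 -> L from 78
Insert 79: L from 83 -> R from 78
Insert 62: L from 83 -> L from 78 -> R from 11
Insert 43: L from 83 -> L from 78 -> R from 11 -> L from 62
Insert 92: R from 83

In-order: [11, 43, 62, 78, 79, 83, 92]


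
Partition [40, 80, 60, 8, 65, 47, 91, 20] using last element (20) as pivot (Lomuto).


Pivot: 20
  8 <= 20: swap -> [8, 80, 60, 40, 65, 47, 91, 20]
Place pivot at 1: [8, 20, 60, 40, 65, 47, 91, 80]

Partitioned: [8, 20, 60, 40, 65, 47, 91, 80]


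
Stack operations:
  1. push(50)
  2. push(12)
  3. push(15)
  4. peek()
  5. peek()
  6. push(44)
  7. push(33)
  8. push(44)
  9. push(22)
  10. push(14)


push(50) -> [50]
push(12) -> [50, 12]
push(15) -> [50, 12, 15]
peek()->15
peek()->15
push(44) -> [50, 12, 15, 44]
push(33) -> [50, 12, 15, 44, 33]
push(44) -> [50, 12, 15, 44, 33, 44]
push(22) -> [50, 12, 15, 44, 33, 44, 22]
push(14) -> [50, 12, 15, 44, 33, 44, 22, 14]

Final stack: [50, 12, 15, 44, 33, 44, 22, 14]


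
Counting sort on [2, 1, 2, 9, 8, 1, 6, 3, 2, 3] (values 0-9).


Input: [2, 1, 2, 9, 8, 1, 6, 3, 2, 3]
Counts: [0, 2, 3, 2, 0, 0, 1, 0, 1, 1]

Sorted: [1, 1, 2, 2, 2, 3, 3, 6, 8, 9]


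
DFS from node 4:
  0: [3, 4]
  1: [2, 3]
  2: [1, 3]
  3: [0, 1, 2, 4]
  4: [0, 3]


Visit 4, push [3, 0]
Visit 0, push [3]
Visit 3, push [2, 1]
Visit 1, push [2]
Visit 2, push []

DFS order: [4, 0, 3, 1, 2]


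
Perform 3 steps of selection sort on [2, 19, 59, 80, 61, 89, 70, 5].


Initial: [2, 19, 59, 80, 61, 89, 70, 5]
Step 1: min=2 at 0
  Swap: [2, 19, 59, 80, 61, 89, 70, 5]
Step 2: min=5 at 7
  Swap: [2, 5, 59, 80, 61, 89, 70, 19]
Step 3: min=19 at 7
  Swap: [2, 5, 19, 80, 61, 89, 70, 59]

After 3 steps: [2, 5, 19, 80, 61, 89, 70, 59]


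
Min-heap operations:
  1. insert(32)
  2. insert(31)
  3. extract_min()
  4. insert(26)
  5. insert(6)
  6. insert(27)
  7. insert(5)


insert(32) -> [32]
insert(31) -> [31, 32]
extract_min()->31, [32]
insert(26) -> [26, 32]
insert(6) -> [6, 32, 26]
insert(27) -> [6, 27, 26, 32]
insert(5) -> [5, 6, 26, 32, 27]

Final heap: [5, 6, 26, 32, 27]


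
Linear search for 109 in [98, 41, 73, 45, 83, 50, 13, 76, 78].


i=0: 98!=109
i=1: 41!=109
i=2: 73!=109
i=3: 45!=109
i=4: 83!=109
i=5: 50!=109
i=6: 13!=109
i=7: 76!=109
i=8: 78!=109

Not found, 9 comps


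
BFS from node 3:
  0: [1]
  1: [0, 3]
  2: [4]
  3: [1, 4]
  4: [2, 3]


Visit 3, enqueue [1, 4]
Visit 1, enqueue [0]
Visit 4, enqueue [2]
Visit 0, enqueue []
Visit 2, enqueue []

BFS order: [3, 1, 4, 0, 2]


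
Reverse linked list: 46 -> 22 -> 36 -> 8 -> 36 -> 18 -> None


Step 1: curr=46, set curr.next=prev(None) | reversed so far: 46
Step 2: curr=22, set curr.next=prev(46) | reversed so far: 22 -> 46
Step 3: curr=36, set curr.next=prev(22) | reversed so far: 36 -> 22 -> 46
Step 4: curr=8, set curr.next=prev(36) | reversed so far: 8 -> 36 -> 22 -> 46
Step 5: curr=36, set curr.next=prev(8) | reversed so far: 36 -> 8 -> 36 -> 22 -> 46
Step 6: curr=18, set curr.next=prev(36) | reversed so far: 18 -> 36 -> 8 -> 36 -> 22 -> 46

18 -> 36 -> 8 -> 36 -> 22 -> 46 -> None


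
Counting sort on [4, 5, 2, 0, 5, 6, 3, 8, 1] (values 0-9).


Input: [4, 5, 2, 0, 5, 6, 3, 8, 1]
Counts: [1, 1, 1, 1, 1, 2, 1, 0, 1, 0]

Sorted: [0, 1, 2, 3, 4, 5, 5, 6, 8]


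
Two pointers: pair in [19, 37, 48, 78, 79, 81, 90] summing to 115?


lo=0(19)+hi=6(90)=109
lo=1(37)+hi=6(90)=127
lo=1(37)+hi=5(81)=118
lo=1(37)+hi=4(79)=116
lo=1(37)+hi=3(78)=115

Yes: 37+78=115


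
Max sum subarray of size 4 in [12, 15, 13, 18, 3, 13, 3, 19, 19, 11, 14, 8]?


[0:4]: 58
[1:5]: 49
[2:6]: 47
[3:7]: 37
[4:8]: 38
[5:9]: 54
[6:10]: 52
[7:11]: 63
[8:12]: 52

Max: 63 at [7:11]


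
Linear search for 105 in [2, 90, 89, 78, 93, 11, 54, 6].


i=0: 2!=105
i=1: 90!=105
i=2: 89!=105
i=3: 78!=105
i=4: 93!=105
i=5: 11!=105
i=6: 54!=105
i=7: 6!=105

Not found, 8 comps


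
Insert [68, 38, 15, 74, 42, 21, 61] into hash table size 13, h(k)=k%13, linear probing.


Insert 68: h=3 -> slot 3
Insert 38: h=12 -> slot 12
Insert 15: h=2 -> slot 2
Insert 74: h=9 -> slot 9
Insert 42: h=3, 1 probes -> slot 4
Insert 21: h=8 -> slot 8
Insert 61: h=9, 1 probes -> slot 10

Table: [None, None, 15, 68, 42, None, None, None, 21, 74, 61, None, 38]


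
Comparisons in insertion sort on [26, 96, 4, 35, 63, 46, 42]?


Algorithm: insertion sort
Input: [26, 96, 4, 35, 63, 46, 42]
Sorted: [4, 26, 35, 42, 46, 63, 96]

14


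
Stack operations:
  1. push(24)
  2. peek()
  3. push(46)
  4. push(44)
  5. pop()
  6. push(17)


push(24) -> [24]
peek()->24
push(46) -> [24, 46]
push(44) -> [24, 46, 44]
pop()->44, [24, 46]
push(17) -> [24, 46, 17]

Final stack: [24, 46, 17]


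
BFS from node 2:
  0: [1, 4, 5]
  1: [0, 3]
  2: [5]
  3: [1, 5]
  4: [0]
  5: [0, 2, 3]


Visit 2, enqueue [5]
Visit 5, enqueue [0, 3]
Visit 0, enqueue [1, 4]
Visit 3, enqueue []
Visit 1, enqueue []
Visit 4, enqueue []

BFS order: [2, 5, 0, 3, 1, 4]


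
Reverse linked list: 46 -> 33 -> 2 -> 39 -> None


Step 1: curr=46, set curr.next=prev(None) | reversed so far: 46
Step 2: curr=33, set curr.next=prev(46) | reversed so far: 33 -> 46
Step 3: curr=2, set curr.next=prev(33) | reversed so far: 2 -> 33 -> 46
Step 4: curr=39, set curr.next=prev(2) | reversed so far: 39 -> 2 -> 33 -> 46

39 -> 2 -> 33 -> 46 -> None


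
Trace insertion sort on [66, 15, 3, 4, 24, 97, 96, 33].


Initial: [66, 15, 3, 4, 24, 97, 96, 33]
Insert 15: [15, 66, 3, 4, 24, 97, 96, 33]
Insert 3: [3, 15, 66, 4, 24, 97, 96, 33]
Insert 4: [3, 4, 15, 66, 24, 97, 96, 33]
Insert 24: [3, 4, 15, 24, 66, 97, 96, 33]
Insert 97: [3, 4, 15, 24, 66, 97, 96, 33]
Insert 96: [3, 4, 15, 24, 66, 96, 97, 33]
Insert 33: [3, 4, 15, 24, 33, 66, 96, 97]

Sorted: [3, 4, 15, 24, 33, 66, 96, 97]


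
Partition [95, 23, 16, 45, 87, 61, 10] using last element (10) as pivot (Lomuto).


Pivot: 10
Place pivot at 0: [10, 23, 16, 45, 87, 61, 95]

Partitioned: [10, 23, 16, 45, 87, 61, 95]


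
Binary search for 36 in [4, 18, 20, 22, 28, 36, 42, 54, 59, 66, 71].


Step 1: lo=0, hi=10, mid=5, val=36

Found at index 5


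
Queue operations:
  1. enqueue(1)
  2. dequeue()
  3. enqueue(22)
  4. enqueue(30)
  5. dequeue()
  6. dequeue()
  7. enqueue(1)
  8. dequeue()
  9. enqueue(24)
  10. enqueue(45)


enqueue(1) -> [1]
dequeue()->1, []
enqueue(22) -> [22]
enqueue(30) -> [22, 30]
dequeue()->22, [30]
dequeue()->30, []
enqueue(1) -> [1]
dequeue()->1, []
enqueue(24) -> [24]
enqueue(45) -> [24, 45]

Final queue: [24, 45]


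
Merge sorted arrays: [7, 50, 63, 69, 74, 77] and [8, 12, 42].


Take 7 from A
Take 8 from B
Take 12 from B
Take 42 from B

Merged: [7, 8, 12, 42, 50, 63, 69, 74, 77]


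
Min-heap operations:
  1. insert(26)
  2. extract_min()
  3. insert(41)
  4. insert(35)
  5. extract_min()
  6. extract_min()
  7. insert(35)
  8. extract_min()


insert(26) -> [26]
extract_min()->26, []
insert(41) -> [41]
insert(35) -> [35, 41]
extract_min()->35, [41]
extract_min()->41, []
insert(35) -> [35]
extract_min()->35, []

Final heap: []


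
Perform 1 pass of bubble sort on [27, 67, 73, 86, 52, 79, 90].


Initial: [27, 67, 73, 86, 52, 79, 90]
Pass 1: [27, 67, 73, 52, 79, 86, 90] (2 swaps)

After 1 pass: [27, 67, 73, 52, 79, 86, 90]


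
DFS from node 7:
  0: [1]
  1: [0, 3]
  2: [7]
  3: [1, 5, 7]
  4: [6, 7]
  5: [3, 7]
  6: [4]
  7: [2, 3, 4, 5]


Visit 7, push [5, 4, 3, 2]
Visit 2, push []
Visit 3, push [5, 1]
Visit 1, push [0]
Visit 0, push []
Visit 5, push []
Visit 4, push [6]
Visit 6, push []

DFS order: [7, 2, 3, 1, 0, 5, 4, 6]


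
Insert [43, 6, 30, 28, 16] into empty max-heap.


Insert 43: [43]
Insert 6: [43, 6]
Insert 30: [43, 6, 30]
Insert 28: [43, 28, 30, 6]
Insert 16: [43, 28, 30, 6, 16]

Final heap: [43, 28, 30, 6, 16]


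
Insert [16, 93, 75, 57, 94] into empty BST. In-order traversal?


Insert 16: root
Insert 93: R from 16
Insert 75: R from 16 -> L from 93
Insert 57: R from 16 -> L from 93 -> L from 75
Insert 94: R from 16 -> R from 93

In-order: [16, 57, 75, 93, 94]


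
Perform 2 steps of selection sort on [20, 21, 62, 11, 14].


Initial: [20, 21, 62, 11, 14]
Step 1: min=11 at 3
  Swap: [11, 21, 62, 20, 14]
Step 2: min=14 at 4
  Swap: [11, 14, 62, 20, 21]

After 2 steps: [11, 14, 62, 20, 21]


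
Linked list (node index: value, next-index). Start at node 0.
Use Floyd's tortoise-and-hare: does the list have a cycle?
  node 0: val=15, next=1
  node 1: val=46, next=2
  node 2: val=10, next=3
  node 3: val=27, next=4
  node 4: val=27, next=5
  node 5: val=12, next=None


Floyd's tortoise (slow, +1) and hare (fast, +2):
  init: slow=0, fast=0
  step 1: slow=1, fast=2
  step 2: slow=2, fast=4
  step 3: fast 4->5->None, no cycle

Cycle: no


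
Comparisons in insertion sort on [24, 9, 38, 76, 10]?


Algorithm: insertion sort
Input: [24, 9, 38, 76, 10]
Sorted: [9, 10, 24, 38, 76]

7


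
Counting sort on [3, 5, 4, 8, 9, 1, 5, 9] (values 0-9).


Input: [3, 5, 4, 8, 9, 1, 5, 9]
Counts: [0, 1, 0, 1, 1, 2, 0, 0, 1, 2]

Sorted: [1, 3, 4, 5, 5, 8, 9, 9]


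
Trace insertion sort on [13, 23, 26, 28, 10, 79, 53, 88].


Initial: [13, 23, 26, 28, 10, 79, 53, 88]
Insert 23: [13, 23, 26, 28, 10, 79, 53, 88]
Insert 26: [13, 23, 26, 28, 10, 79, 53, 88]
Insert 28: [13, 23, 26, 28, 10, 79, 53, 88]
Insert 10: [10, 13, 23, 26, 28, 79, 53, 88]
Insert 79: [10, 13, 23, 26, 28, 79, 53, 88]
Insert 53: [10, 13, 23, 26, 28, 53, 79, 88]
Insert 88: [10, 13, 23, 26, 28, 53, 79, 88]

Sorted: [10, 13, 23, 26, 28, 53, 79, 88]


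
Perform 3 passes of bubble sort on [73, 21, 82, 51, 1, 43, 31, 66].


Initial: [73, 21, 82, 51, 1, 43, 31, 66]
Pass 1: [21, 73, 51, 1, 43, 31, 66, 82] (6 swaps)
Pass 2: [21, 51, 1, 43, 31, 66, 73, 82] (5 swaps)
Pass 3: [21, 1, 43, 31, 51, 66, 73, 82] (3 swaps)

After 3 passes: [21, 1, 43, 31, 51, 66, 73, 82]


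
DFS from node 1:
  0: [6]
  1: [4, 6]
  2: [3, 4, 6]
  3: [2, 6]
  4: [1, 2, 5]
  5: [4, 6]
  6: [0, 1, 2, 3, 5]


Visit 1, push [6, 4]
Visit 4, push [5, 2]
Visit 2, push [6, 3]
Visit 3, push [6]
Visit 6, push [5, 0]
Visit 0, push []
Visit 5, push []

DFS order: [1, 4, 2, 3, 6, 0, 5]


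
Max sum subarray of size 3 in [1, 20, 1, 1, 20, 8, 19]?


[0:3]: 22
[1:4]: 22
[2:5]: 22
[3:6]: 29
[4:7]: 47

Max: 47 at [4:7]


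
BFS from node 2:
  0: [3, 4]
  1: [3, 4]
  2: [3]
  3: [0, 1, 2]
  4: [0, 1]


Visit 2, enqueue [3]
Visit 3, enqueue [0, 1]
Visit 0, enqueue [4]
Visit 1, enqueue []
Visit 4, enqueue []

BFS order: [2, 3, 0, 1, 4]


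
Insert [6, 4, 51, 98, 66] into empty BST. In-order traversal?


Insert 6: root
Insert 4: L from 6
Insert 51: R from 6
Insert 98: R from 6 -> R from 51
Insert 66: R from 6 -> R from 51 -> L from 98

In-order: [4, 6, 51, 66, 98]


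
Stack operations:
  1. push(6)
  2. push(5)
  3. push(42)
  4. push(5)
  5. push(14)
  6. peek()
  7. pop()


push(6) -> [6]
push(5) -> [6, 5]
push(42) -> [6, 5, 42]
push(5) -> [6, 5, 42, 5]
push(14) -> [6, 5, 42, 5, 14]
peek()->14
pop()->14, [6, 5, 42, 5]

Final stack: [6, 5, 42, 5]


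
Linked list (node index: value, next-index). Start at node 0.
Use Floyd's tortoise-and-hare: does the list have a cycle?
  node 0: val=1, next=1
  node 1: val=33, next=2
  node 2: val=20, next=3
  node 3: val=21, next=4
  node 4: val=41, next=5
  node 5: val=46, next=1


Floyd's tortoise (slow, +1) and hare (fast, +2):
  init: slow=0, fast=0
  step 1: slow=1, fast=2
  step 2: slow=2, fast=4
  step 3: slow=3, fast=1
  step 4: slow=4, fast=3
  step 5: slow=5, fast=5
  slow == fast at node 5: cycle detected

Cycle: yes


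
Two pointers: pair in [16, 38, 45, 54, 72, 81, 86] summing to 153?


lo=0(16)+hi=6(86)=102
lo=1(38)+hi=6(86)=124
lo=2(45)+hi=6(86)=131
lo=3(54)+hi=6(86)=140
lo=4(72)+hi=6(86)=158
lo=4(72)+hi=5(81)=153

Yes: 72+81=153


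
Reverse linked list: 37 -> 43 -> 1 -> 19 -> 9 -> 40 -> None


Step 1: curr=37, set curr.next=prev(None) | reversed so far: 37
Step 2: curr=43, set curr.next=prev(37) | reversed so far: 43 -> 37
Step 3: curr=1, set curr.next=prev(43) | reversed so far: 1 -> 43 -> 37
Step 4: curr=19, set curr.next=prev(1) | reversed so far: 19 -> 1 -> 43 -> 37
Step 5: curr=9, set curr.next=prev(19) | reversed so far: 9 -> 19 -> 1 -> 43 -> 37
Step 6: curr=40, set curr.next=prev(9) | reversed so far: 40 -> 9 -> 19 -> 1 -> 43 -> 37

40 -> 9 -> 19 -> 1 -> 43 -> 37 -> None


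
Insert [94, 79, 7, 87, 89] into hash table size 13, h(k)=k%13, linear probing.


Insert 94: h=3 -> slot 3
Insert 79: h=1 -> slot 1
Insert 7: h=7 -> slot 7
Insert 87: h=9 -> slot 9
Insert 89: h=11 -> slot 11

Table: [None, 79, None, 94, None, None, None, 7, None, 87, None, 89, None]


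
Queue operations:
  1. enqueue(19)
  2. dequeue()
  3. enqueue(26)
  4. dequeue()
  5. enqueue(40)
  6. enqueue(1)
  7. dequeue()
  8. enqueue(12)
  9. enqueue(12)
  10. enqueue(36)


enqueue(19) -> [19]
dequeue()->19, []
enqueue(26) -> [26]
dequeue()->26, []
enqueue(40) -> [40]
enqueue(1) -> [40, 1]
dequeue()->40, [1]
enqueue(12) -> [1, 12]
enqueue(12) -> [1, 12, 12]
enqueue(36) -> [1, 12, 12, 36]

Final queue: [1, 12, 12, 36]


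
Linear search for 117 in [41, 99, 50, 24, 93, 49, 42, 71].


i=0: 41!=117
i=1: 99!=117
i=2: 50!=117
i=3: 24!=117
i=4: 93!=117
i=5: 49!=117
i=6: 42!=117
i=7: 71!=117

Not found, 8 comps


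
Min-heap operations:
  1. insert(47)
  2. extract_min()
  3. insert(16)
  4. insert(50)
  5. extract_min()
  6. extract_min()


insert(47) -> [47]
extract_min()->47, []
insert(16) -> [16]
insert(50) -> [16, 50]
extract_min()->16, [50]
extract_min()->50, []

Final heap: []


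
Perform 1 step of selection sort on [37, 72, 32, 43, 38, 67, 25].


Initial: [37, 72, 32, 43, 38, 67, 25]
Step 1: min=25 at 6
  Swap: [25, 72, 32, 43, 38, 67, 37]

After 1 step: [25, 72, 32, 43, 38, 67, 37]


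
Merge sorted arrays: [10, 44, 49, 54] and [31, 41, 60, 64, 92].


Take 10 from A
Take 31 from B
Take 41 from B
Take 44 from A
Take 49 from A
Take 54 from A

Merged: [10, 31, 41, 44, 49, 54, 60, 64, 92]


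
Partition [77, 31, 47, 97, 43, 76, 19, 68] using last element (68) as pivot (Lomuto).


Pivot: 68
  31 <= 68: swap -> [31, 77, 47, 97, 43, 76, 19, 68]
  47 <= 68: swap -> [31, 47, 77, 97, 43, 76, 19, 68]
  43 <= 68: swap -> [31, 47, 43, 97, 77, 76, 19, 68]
  19 <= 68: swap -> [31, 47, 43, 19, 77, 76, 97, 68]
Place pivot at 4: [31, 47, 43, 19, 68, 76, 97, 77]

Partitioned: [31, 47, 43, 19, 68, 76, 97, 77]


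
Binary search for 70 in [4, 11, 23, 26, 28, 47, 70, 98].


Step 1: lo=0, hi=7, mid=3, val=26
Step 2: lo=4, hi=7, mid=5, val=47
Step 3: lo=6, hi=7, mid=6, val=70

Found at index 6


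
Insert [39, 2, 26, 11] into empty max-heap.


Insert 39: [39]
Insert 2: [39, 2]
Insert 26: [39, 2, 26]
Insert 11: [39, 11, 26, 2]

Final heap: [39, 11, 26, 2]


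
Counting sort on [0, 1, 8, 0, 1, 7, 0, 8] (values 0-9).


Input: [0, 1, 8, 0, 1, 7, 0, 8]
Counts: [3, 2, 0, 0, 0, 0, 0, 1, 2, 0]

Sorted: [0, 0, 0, 1, 1, 7, 8, 8]


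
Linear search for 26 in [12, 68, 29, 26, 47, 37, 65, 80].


i=0: 12!=26
i=1: 68!=26
i=2: 29!=26
i=3: 26==26 found!

Found at 3, 4 comps


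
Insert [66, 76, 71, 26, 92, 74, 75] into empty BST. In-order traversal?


Insert 66: root
Insert 76: R from 66
Insert 71: R from 66 -> L from 76
Insert 26: L from 66
Insert 92: R from 66 -> R from 76
Insert 74: R from 66 -> L from 76 -> R from 71
Insert 75: R from 66 -> L from 76 -> R from 71 -> R from 74

In-order: [26, 66, 71, 74, 75, 76, 92]


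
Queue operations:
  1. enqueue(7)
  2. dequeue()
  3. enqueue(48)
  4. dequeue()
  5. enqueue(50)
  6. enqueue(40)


enqueue(7) -> [7]
dequeue()->7, []
enqueue(48) -> [48]
dequeue()->48, []
enqueue(50) -> [50]
enqueue(40) -> [50, 40]

Final queue: [50, 40]


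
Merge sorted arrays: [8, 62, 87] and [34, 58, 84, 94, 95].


Take 8 from A
Take 34 from B
Take 58 from B
Take 62 from A
Take 84 from B
Take 87 from A

Merged: [8, 34, 58, 62, 84, 87, 94, 95]


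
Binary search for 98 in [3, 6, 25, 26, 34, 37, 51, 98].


Step 1: lo=0, hi=7, mid=3, val=26
Step 2: lo=4, hi=7, mid=5, val=37
Step 3: lo=6, hi=7, mid=6, val=51
Step 4: lo=7, hi=7, mid=7, val=98

Found at index 7


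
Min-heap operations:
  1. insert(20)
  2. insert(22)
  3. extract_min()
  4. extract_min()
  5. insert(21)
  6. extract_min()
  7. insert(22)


insert(20) -> [20]
insert(22) -> [20, 22]
extract_min()->20, [22]
extract_min()->22, []
insert(21) -> [21]
extract_min()->21, []
insert(22) -> [22]

Final heap: [22]


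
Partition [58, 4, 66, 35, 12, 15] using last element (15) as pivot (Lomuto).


Pivot: 15
  4 <= 15: swap -> [4, 58, 66, 35, 12, 15]
  12 <= 15: swap -> [4, 12, 66, 35, 58, 15]
Place pivot at 2: [4, 12, 15, 35, 58, 66]

Partitioned: [4, 12, 15, 35, 58, 66]


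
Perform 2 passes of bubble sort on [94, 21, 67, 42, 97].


Initial: [94, 21, 67, 42, 97]
Pass 1: [21, 67, 42, 94, 97] (3 swaps)
Pass 2: [21, 42, 67, 94, 97] (1 swaps)

After 2 passes: [21, 42, 67, 94, 97]


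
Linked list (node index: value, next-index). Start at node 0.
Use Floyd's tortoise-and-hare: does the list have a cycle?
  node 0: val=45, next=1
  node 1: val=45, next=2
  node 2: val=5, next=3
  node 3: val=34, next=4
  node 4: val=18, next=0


Floyd's tortoise (slow, +1) and hare (fast, +2):
  init: slow=0, fast=0
  step 1: slow=1, fast=2
  step 2: slow=2, fast=4
  step 3: slow=3, fast=1
  step 4: slow=4, fast=3
  step 5: slow=0, fast=0
  slow == fast at node 0: cycle detected

Cycle: yes


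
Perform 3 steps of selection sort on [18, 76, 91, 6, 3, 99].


Initial: [18, 76, 91, 6, 3, 99]
Step 1: min=3 at 4
  Swap: [3, 76, 91, 6, 18, 99]
Step 2: min=6 at 3
  Swap: [3, 6, 91, 76, 18, 99]
Step 3: min=18 at 4
  Swap: [3, 6, 18, 76, 91, 99]

After 3 steps: [3, 6, 18, 76, 91, 99]


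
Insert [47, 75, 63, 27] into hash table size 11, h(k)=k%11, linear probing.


Insert 47: h=3 -> slot 3
Insert 75: h=9 -> slot 9
Insert 63: h=8 -> slot 8
Insert 27: h=5 -> slot 5

Table: [None, None, None, 47, None, 27, None, None, 63, 75, None]


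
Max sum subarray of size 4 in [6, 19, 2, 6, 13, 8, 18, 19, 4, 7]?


[0:4]: 33
[1:5]: 40
[2:6]: 29
[3:7]: 45
[4:8]: 58
[5:9]: 49
[6:10]: 48

Max: 58 at [4:8]


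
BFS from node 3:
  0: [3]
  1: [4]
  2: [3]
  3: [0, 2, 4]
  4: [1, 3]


Visit 3, enqueue [0, 2, 4]
Visit 0, enqueue []
Visit 2, enqueue []
Visit 4, enqueue [1]
Visit 1, enqueue []

BFS order: [3, 0, 2, 4, 1]


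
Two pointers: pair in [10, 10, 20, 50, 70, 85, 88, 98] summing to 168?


lo=0(10)+hi=7(98)=108
lo=1(10)+hi=7(98)=108
lo=2(20)+hi=7(98)=118
lo=3(50)+hi=7(98)=148
lo=4(70)+hi=7(98)=168

Yes: 70+98=168


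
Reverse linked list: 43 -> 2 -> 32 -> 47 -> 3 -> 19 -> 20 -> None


Step 1: curr=43, set curr.next=prev(None) | reversed so far: 43
Step 2: curr=2, set curr.next=prev(43) | reversed so far: 2 -> 43
Step 3: curr=32, set curr.next=prev(2) | reversed so far: 32 -> 2 -> 43
Step 4: curr=47, set curr.next=prev(32) | reversed so far: 47 -> 32 -> 2 -> 43
Step 5: curr=3, set curr.next=prev(47) | reversed so far: 3 -> 47 -> 32 -> 2 -> 43
Step 6: curr=19, set curr.next=prev(3) | reversed so far: 19 -> 3 -> 47 -> 32 -> 2 -> 43
Step 7: curr=20, set curr.next=prev(19) | reversed so far: 20 -> 19 -> 3 -> 47 -> 32 -> 2 -> 43

20 -> 19 -> 3 -> 47 -> 32 -> 2 -> 43 -> None


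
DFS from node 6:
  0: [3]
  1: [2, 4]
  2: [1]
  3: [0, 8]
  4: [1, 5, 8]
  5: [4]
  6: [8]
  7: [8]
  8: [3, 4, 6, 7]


Visit 6, push [8]
Visit 8, push [7, 4, 3]
Visit 3, push [0]
Visit 0, push []
Visit 4, push [5, 1]
Visit 1, push [2]
Visit 2, push []
Visit 5, push []
Visit 7, push []

DFS order: [6, 8, 3, 0, 4, 1, 2, 5, 7]


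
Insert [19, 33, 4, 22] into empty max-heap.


Insert 19: [19]
Insert 33: [33, 19]
Insert 4: [33, 19, 4]
Insert 22: [33, 22, 4, 19]

Final heap: [33, 22, 4, 19]


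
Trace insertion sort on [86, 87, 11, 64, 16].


Initial: [86, 87, 11, 64, 16]
Insert 87: [86, 87, 11, 64, 16]
Insert 11: [11, 86, 87, 64, 16]
Insert 64: [11, 64, 86, 87, 16]
Insert 16: [11, 16, 64, 86, 87]

Sorted: [11, 16, 64, 86, 87]


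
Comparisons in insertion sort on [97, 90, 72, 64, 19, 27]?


Algorithm: insertion sort
Input: [97, 90, 72, 64, 19, 27]
Sorted: [19, 27, 64, 72, 90, 97]

15


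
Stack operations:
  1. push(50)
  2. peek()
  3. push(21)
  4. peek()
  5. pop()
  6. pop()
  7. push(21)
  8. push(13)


push(50) -> [50]
peek()->50
push(21) -> [50, 21]
peek()->21
pop()->21, [50]
pop()->50, []
push(21) -> [21]
push(13) -> [21, 13]

Final stack: [21, 13]


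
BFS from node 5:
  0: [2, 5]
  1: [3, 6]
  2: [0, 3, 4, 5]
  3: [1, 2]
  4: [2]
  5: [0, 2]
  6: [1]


Visit 5, enqueue [0, 2]
Visit 0, enqueue []
Visit 2, enqueue [3, 4]
Visit 3, enqueue [1]
Visit 4, enqueue []
Visit 1, enqueue [6]
Visit 6, enqueue []

BFS order: [5, 0, 2, 3, 4, 1, 6]


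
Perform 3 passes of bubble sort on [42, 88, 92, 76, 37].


Initial: [42, 88, 92, 76, 37]
Pass 1: [42, 88, 76, 37, 92] (2 swaps)
Pass 2: [42, 76, 37, 88, 92] (2 swaps)
Pass 3: [42, 37, 76, 88, 92] (1 swaps)

After 3 passes: [42, 37, 76, 88, 92]


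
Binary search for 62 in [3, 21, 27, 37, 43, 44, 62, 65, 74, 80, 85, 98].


Step 1: lo=0, hi=11, mid=5, val=44
Step 2: lo=6, hi=11, mid=8, val=74
Step 3: lo=6, hi=7, mid=6, val=62

Found at index 6


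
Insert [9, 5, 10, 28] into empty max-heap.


Insert 9: [9]
Insert 5: [9, 5]
Insert 10: [10, 5, 9]
Insert 28: [28, 10, 9, 5]

Final heap: [28, 10, 9, 5]


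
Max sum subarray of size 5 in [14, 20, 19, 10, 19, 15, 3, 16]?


[0:5]: 82
[1:6]: 83
[2:7]: 66
[3:8]: 63

Max: 83 at [1:6]


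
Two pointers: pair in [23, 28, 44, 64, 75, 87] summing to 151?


lo=0(23)+hi=5(87)=110
lo=1(28)+hi=5(87)=115
lo=2(44)+hi=5(87)=131
lo=3(64)+hi=5(87)=151

Yes: 64+87=151


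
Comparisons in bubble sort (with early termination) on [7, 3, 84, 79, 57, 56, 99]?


Algorithm: bubble sort (with early termination)
Input: [7, 3, 84, 79, 57, 56, 99]
Sorted: [3, 7, 56, 57, 79, 84, 99]

18


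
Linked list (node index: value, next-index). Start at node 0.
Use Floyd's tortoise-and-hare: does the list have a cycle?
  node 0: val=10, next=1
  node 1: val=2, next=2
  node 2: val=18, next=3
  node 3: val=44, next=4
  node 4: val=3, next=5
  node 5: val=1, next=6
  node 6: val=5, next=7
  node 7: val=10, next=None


Floyd's tortoise (slow, +1) and hare (fast, +2):
  init: slow=0, fast=0
  step 1: slow=1, fast=2
  step 2: slow=2, fast=4
  step 3: slow=3, fast=6
  step 4: fast 6->7->None, no cycle

Cycle: no


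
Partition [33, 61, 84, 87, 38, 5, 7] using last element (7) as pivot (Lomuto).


Pivot: 7
  5 <= 7: swap -> [5, 61, 84, 87, 38, 33, 7]
Place pivot at 1: [5, 7, 84, 87, 38, 33, 61]

Partitioned: [5, 7, 84, 87, 38, 33, 61]


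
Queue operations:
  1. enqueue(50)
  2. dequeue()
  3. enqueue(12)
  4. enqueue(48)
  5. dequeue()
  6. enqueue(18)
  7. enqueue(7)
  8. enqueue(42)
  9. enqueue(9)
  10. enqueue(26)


enqueue(50) -> [50]
dequeue()->50, []
enqueue(12) -> [12]
enqueue(48) -> [12, 48]
dequeue()->12, [48]
enqueue(18) -> [48, 18]
enqueue(7) -> [48, 18, 7]
enqueue(42) -> [48, 18, 7, 42]
enqueue(9) -> [48, 18, 7, 42, 9]
enqueue(26) -> [48, 18, 7, 42, 9, 26]

Final queue: [48, 18, 7, 42, 9, 26]


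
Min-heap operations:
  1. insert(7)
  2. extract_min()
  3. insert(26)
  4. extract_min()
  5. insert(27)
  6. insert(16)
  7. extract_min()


insert(7) -> [7]
extract_min()->7, []
insert(26) -> [26]
extract_min()->26, []
insert(27) -> [27]
insert(16) -> [16, 27]
extract_min()->16, [27]

Final heap: [27]


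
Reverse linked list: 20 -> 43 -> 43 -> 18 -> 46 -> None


Step 1: curr=20, set curr.next=prev(None) | reversed so far: 20
Step 2: curr=43, set curr.next=prev(20) | reversed so far: 43 -> 20
Step 3: curr=43, set curr.next=prev(43) | reversed so far: 43 -> 43 -> 20
Step 4: curr=18, set curr.next=prev(43) | reversed so far: 18 -> 43 -> 43 -> 20
Step 5: curr=46, set curr.next=prev(18) | reversed so far: 46 -> 18 -> 43 -> 43 -> 20

46 -> 18 -> 43 -> 43 -> 20 -> None


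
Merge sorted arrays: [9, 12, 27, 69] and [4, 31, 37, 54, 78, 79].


Take 4 from B
Take 9 from A
Take 12 from A
Take 27 from A
Take 31 from B
Take 37 from B
Take 54 from B
Take 69 from A

Merged: [4, 9, 12, 27, 31, 37, 54, 69, 78, 79]


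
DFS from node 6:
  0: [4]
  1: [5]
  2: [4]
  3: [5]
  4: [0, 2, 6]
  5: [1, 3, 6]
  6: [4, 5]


Visit 6, push [5, 4]
Visit 4, push [2, 0]
Visit 0, push []
Visit 2, push []
Visit 5, push [3, 1]
Visit 1, push []
Visit 3, push []

DFS order: [6, 4, 0, 2, 5, 1, 3]


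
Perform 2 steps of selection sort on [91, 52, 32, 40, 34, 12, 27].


Initial: [91, 52, 32, 40, 34, 12, 27]
Step 1: min=12 at 5
  Swap: [12, 52, 32, 40, 34, 91, 27]
Step 2: min=27 at 6
  Swap: [12, 27, 32, 40, 34, 91, 52]

After 2 steps: [12, 27, 32, 40, 34, 91, 52]


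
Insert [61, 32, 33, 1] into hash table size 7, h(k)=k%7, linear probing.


Insert 61: h=5 -> slot 5
Insert 32: h=4 -> slot 4
Insert 33: h=5, 1 probes -> slot 6
Insert 1: h=1 -> slot 1

Table: [None, 1, None, None, 32, 61, 33]


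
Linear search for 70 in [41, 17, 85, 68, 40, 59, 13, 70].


i=0: 41!=70
i=1: 17!=70
i=2: 85!=70
i=3: 68!=70
i=4: 40!=70
i=5: 59!=70
i=6: 13!=70
i=7: 70==70 found!

Found at 7, 8 comps


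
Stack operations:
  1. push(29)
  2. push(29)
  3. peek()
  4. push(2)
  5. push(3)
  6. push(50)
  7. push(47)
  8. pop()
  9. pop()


push(29) -> [29]
push(29) -> [29, 29]
peek()->29
push(2) -> [29, 29, 2]
push(3) -> [29, 29, 2, 3]
push(50) -> [29, 29, 2, 3, 50]
push(47) -> [29, 29, 2, 3, 50, 47]
pop()->47, [29, 29, 2, 3, 50]
pop()->50, [29, 29, 2, 3]

Final stack: [29, 29, 2, 3]


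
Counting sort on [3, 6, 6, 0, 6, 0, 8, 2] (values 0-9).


Input: [3, 6, 6, 0, 6, 0, 8, 2]
Counts: [2, 0, 1, 1, 0, 0, 3, 0, 1, 0]

Sorted: [0, 0, 2, 3, 6, 6, 6, 8]


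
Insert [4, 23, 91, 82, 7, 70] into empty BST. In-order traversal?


Insert 4: root
Insert 23: R from 4
Insert 91: R from 4 -> R from 23
Insert 82: R from 4 -> R from 23 -> L from 91
Insert 7: R from 4 -> L from 23
Insert 70: R from 4 -> R from 23 -> L from 91 -> L from 82

In-order: [4, 7, 23, 70, 82, 91]
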